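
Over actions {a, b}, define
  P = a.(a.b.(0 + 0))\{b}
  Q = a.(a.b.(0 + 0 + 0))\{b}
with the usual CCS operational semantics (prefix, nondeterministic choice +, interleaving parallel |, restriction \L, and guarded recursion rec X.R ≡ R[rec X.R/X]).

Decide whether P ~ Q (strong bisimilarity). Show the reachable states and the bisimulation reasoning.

P's transition system — 3 states:
  p0 = a.(a.b.(0 + 0))\{b} | —a→ p1
  p1 = (a.b.(0 + 0))\{b} | —a→ p2
  p2 = (b.(0 + 0))\{b} | (no moves)
Q's transition system — 3 states:
  q0 = a.(a.b.(0 + 0 + 0))\{b} | —a→ q1
  q1 = (a.b.(0 + 0 + 0))\{b} | —a→ q2
  q2 = (b.(0 + 0 + 0))\{b} | (no moves)
Partition-refinement fixed point:
  B0 = {p0, q0}
  B1 = {p1, q1}
  B2 = {p2, q2}
p0 ∈ B0, q0 ∈ B0 → same block

bisimilar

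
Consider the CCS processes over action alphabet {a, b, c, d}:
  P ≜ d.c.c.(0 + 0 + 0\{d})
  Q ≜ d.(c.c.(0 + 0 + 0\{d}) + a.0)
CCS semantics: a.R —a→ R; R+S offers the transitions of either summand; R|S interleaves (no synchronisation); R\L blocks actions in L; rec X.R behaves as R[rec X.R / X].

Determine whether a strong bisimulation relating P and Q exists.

P ≁ Q

LTS(P): 4 reachable states
  u0 = d.c.c.(0 + 0 + 0\{d}) has moves =d=> u1
  u1 = c.c.(0 + 0 + 0\{d}) has moves =c=> u2
  u2 = c.(0 + 0 + 0\{d}) has moves =c=> u3
  u3 = 0 + 0 + 0\{d} has moves ∅
LTS(Q): 5 reachable states
  v0 = d.(c.c.(0 + 0 + 0\{d}) + a.0) has moves =d=> v1
  v1 = c.c.(0 + 0 + 0\{d}) + a.0 has moves =a=> v2, =c=> v3
  v2 = 0 has moves ∅
  v3 = c.(0 + 0 + 0\{d}) has moves =c=> v4
  v4 = 0 + 0 + 0\{d} has moves ∅
Partition-refinement fixed point:
  B0 = {u0}
  B1 = {u1}
  B2 = {u2, v3}
  B3 = {u3, v2, v4}
  B4 = {v0}
  B5 = {v1}
u0 ∈ B0, v0 ∈ B4 → different blocks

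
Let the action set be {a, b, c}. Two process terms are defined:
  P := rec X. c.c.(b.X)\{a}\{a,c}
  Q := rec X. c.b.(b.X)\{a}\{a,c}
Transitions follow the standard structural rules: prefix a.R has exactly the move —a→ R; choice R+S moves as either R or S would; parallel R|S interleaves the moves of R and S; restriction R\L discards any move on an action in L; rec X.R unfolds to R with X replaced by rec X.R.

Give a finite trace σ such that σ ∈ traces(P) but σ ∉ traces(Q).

cc

Reachable graph of P (4 states):
  s0 = rec X. c.c.(b.X)\{a}\{a,c} ⊢ -c-> s1
  s1 = c.(b.(rec X. c.c.(b.X)\{a}\{a,c}))\{a}\{a,c} ⊢ -c-> s2
  s2 = (b.(rec X. c.c.(b.X)\{a}\{a,c}))\{a}\{a,c} ⊢ -b-> s3
  s3 = (rec X. c.c.(b.X)\{a}\{a,c})\{a}\{a,c} ⊢ (no moves)
Reachable graph of Q (4 states):
  t0 = rec X. c.b.(b.X)\{a}\{a,c} ⊢ -c-> t1
  t1 = b.(b.(rec X. c.b.(b.X)\{a}\{a,c}))\{a}\{a,c} ⊢ -b-> t2
  t2 = (b.(rec X. c.b.(b.X)\{a}\{a,c}))\{a}\{a,c} ⊢ -b-> t3
  t3 = (rec X. c.b.(b.X)\{a}\{a,c})\{a}\{a,c} ⊢ (no moves)
Executing cc from P (initial set {s0}):
  after c @ step 1: {s1}
  after c @ step 2: {s2}
  P completes σ.
Executing cc from Q (initial set {t0}):
  after c @ step 1: {t1}
  after c @ step 2: ∅  — Q cannot continue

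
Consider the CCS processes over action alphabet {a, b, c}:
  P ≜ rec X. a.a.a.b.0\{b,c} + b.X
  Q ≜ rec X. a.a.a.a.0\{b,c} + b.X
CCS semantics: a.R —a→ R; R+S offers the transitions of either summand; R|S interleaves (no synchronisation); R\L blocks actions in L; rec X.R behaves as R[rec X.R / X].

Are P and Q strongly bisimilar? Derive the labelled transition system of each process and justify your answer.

Reachable graph of P (5 states):
  s0 = rec X. a.a.a.b.0\{b,c} + b.X ⊢ —a→ s1, —b→ s0
  s1 = a.a.b.0\{b,c} ⊢ —a→ s2
  s2 = a.b.0\{b,c} ⊢ —a→ s3
  s3 = b.0\{b,c} ⊢ —b→ s4
  s4 = 0\{b,c} ⊢ ·
Reachable graph of Q (5 states):
  t0 = rec X. a.a.a.a.0\{b,c} + b.X ⊢ —a→ t1, —b→ t0
  t1 = a.a.a.0\{b,c} ⊢ —a→ t2
  t2 = a.a.0\{b,c} ⊢ —a→ t3
  t3 = a.0\{b,c} ⊢ —a→ t4
  t4 = 0\{b,c} ⊢ ·
Coarsest stable partition (strong bisimilarity classes):
  B0 = {s0}
  B1 = {s1}
  B2 = {s2}
  B3 = {s3}
  B4 = {s4, t4}
  B5 = {t0}
  B6 = {t1}
  B7 = {t2}
  B8 = {t3}
s0 ∈ B0, t0 ∈ B5 → different blocks

P ≁ Q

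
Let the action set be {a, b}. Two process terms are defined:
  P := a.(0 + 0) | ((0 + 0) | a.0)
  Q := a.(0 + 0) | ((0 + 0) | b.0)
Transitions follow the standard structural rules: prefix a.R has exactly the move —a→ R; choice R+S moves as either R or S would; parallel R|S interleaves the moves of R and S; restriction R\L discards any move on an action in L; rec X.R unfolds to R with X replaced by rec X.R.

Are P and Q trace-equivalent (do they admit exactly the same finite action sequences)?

traces(P) ≠ traces(Q) — witness ⟨aa⟩

LTS(P): 4 reachable states
  u0 = a.(0 + 0) | ((0 + 0) | a.0) → -a-> u1, -a-> u2
  u1 = (0 + 0) | ((0 + 0) | a.0) → -a-> u3
  u2 = a.(0 + 0) | ((0 + 0) | 0) → -a-> u3
  u3 = (0 + 0) | ((0 + 0) | 0) → ·
LTS(Q): 4 reachable states
  v0 = a.(0 + 0) | ((0 + 0) | b.0) → -a-> v1, -b-> v2
  v1 = (0 + 0) | ((0 + 0) | b.0) → -b-> v3
  v2 = a.(0 + 0) | ((0 + 0) | 0) → -a-> v3
  v3 = (0 + 0) | ((0 + 0) | 0) → ·
Trace ⟨aa⟩ through P, begin at {u0}:
  [1] a ⇒ {u1, u2}
  [2] a ⇒ {u3}
  ✓ P
Trace ⟨aa⟩ through Q, begin at {v0}:
  [1] a ⇒ {v1}
  [2] a ⇒ ∅  — Q cannot continue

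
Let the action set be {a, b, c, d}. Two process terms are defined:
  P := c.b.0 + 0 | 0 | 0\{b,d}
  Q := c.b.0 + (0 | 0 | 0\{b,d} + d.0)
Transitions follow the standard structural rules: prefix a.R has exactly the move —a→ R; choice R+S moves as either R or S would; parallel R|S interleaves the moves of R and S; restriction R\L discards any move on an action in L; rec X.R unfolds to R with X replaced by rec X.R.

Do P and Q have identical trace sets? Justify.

NO — witness ⟨d⟩

Reachable graph of P (3 states):
  u0 = c.b.0 + 0 | 0 | 0\{b,d} :: -c-> u1
  u1 = b.0 :: -b-> u2
  u2 = 0 :: stopped
Reachable graph of Q (3 states):
  v0 = c.b.0 + (0 | 0 | 0\{b,d} + d.0) :: -c-> v1, -d-> v2
  v1 = b.0 :: -b-> v2
  v2 = 0 :: stopped
Executing d from Q (initial set {v0}):
  after d @ step 1: {v2}
  ✓ Q
Executing d from P (initial set {u0}):
  after d @ step 1: ∅  — P cannot continue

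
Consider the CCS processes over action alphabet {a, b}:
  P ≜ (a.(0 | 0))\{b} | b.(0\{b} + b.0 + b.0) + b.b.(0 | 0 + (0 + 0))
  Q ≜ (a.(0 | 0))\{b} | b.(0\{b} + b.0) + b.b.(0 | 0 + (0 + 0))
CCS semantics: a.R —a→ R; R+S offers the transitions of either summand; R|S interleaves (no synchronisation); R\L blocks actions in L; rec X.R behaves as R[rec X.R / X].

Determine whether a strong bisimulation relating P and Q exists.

LTS(P): 8 reachable states
  u0 = (a.(0 | 0))\{b} | b.(0\{b} + b.0 + b.0) + b.b.(0 | 0 + (0 + 0)) has moves =a=> u1, =b=> u2, =b=> u3
  u1 = (0 | 0)\{b} | b.(0\{b} + b.0 + b.0) has moves =b=> u4
  u2 = (a.(0 | 0))\{b} | (0\{b} + b.0 + b.0) has moves =a=> u4, =b=> u5
  u3 = b.(0 | 0 + (0 + 0)) has moves =b=> u6
  u4 = (0 | 0)\{b} | (0\{b} + b.0 + b.0) has moves =b=> u7
  u5 = (a.(0 | 0))\{b} | 0 has moves =a=> u7
  u6 = 0 | 0 + (0 + 0) has moves ∅
  u7 = (0 | 0)\{b} | 0 has moves ∅
LTS(Q): 8 reachable states
  v0 = (a.(0 | 0))\{b} | b.(0\{b} + b.0) + b.b.(0 | 0 + (0 + 0)) has moves =a=> v1, =b=> v2, =b=> v3
  v1 = (0 | 0)\{b} | b.(0\{b} + b.0) has moves =b=> v4
  v2 = (a.(0 | 0))\{b} | (0\{b} + b.0) has moves =a=> v4, =b=> v5
  v3 = b.(0 | 0 + (0 + 0)) has moves =b=> v6
  v4 = (0 | 0)\{b} | (0\{b} + b.0) has moves =b=> v7
  v5 = (a.(0 | 0))\{b} | 0 has moves =a=> v7
  v6 = 0 | 0 + (0 + 0) has moves ∅
  v7 = (0 | 0)\{b} | 0 has moves ∅
Coarsest stable partition (strong bisimilarity classes):
  B0 = {u0, v0}
  B1 = {u1, v1}
  B2 = {u3, u4, v3, v4}
  B3 = {u6, u7, v6, v7}
  B4 = {u2, v2}
  B5 = {u5, v5}
u0 ∈ B0, v0 ∈ B0 → same block

P ~ Q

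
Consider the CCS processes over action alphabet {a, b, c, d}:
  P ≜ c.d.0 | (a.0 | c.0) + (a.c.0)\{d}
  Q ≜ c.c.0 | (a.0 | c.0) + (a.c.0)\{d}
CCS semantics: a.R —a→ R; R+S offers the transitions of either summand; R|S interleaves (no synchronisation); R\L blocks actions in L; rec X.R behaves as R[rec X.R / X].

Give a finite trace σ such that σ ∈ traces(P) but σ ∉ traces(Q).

Reachable graph of P (14 states):
  m0 = c.d.0 | (a.0 | c.0) + (a.c.0)\{d} has moves --a--▸ m1, --a--▸ m2, --c--▸ m3, --c--▸ m4
  m1 = (c.0)\{d} has moves --c--▸ m5
  m2 = c.d.0 | (0 | c.0) has moves --c--▸ m6, --c--▸ m7
  m3 = c.d.0 | (a.0 | 0) has moves --a--▸ m6, --c--▸ m8
  m4 = d.0 | (a.0 | c.0) has moves --a--▸ m7, --c--▸ m8, --d--▸ m9
  m5 = 0\{d} has moves stopped
  m6 = c.d.0 | (0 | 0) has moves --c--▸ m10
  m7 = d.0 | (0 | c.0) has moves --c--▸ m10, --d--▸ m11
  m8 = d.0 | (a.0 | 0) has moves --a--▸ m10, --d--▸ m12
  m9 = 0 | (a.0 | c.0) has moves --a--▸ m11, --c--▸ m12
  m10 = d.0 | (0 | 0) has moves --d--▸ m13
  m11 = 0 | (0 | c.0) has moves --c--▸ m13
  m12 = 0 | (a.0 | 0) has moves --a--▸ m13
  m13 = 0 | (0 | 0) has moves stopped
Reachable graph of Q (14 states):
  n0 = c.c.0 | (a.0 | c.0) + (a.c.0)\{d} has moves --a--▸ n1, --a--▸ n2, --c--▸ n3, --c--▸ n4
  n1 = (c.0)\{d} has moves --c--▸ n5
  n2 = c.c.0 | (0 | c.0) has moves --c--▸ n6, --c--▸ n7
  n3 = c.0 | (a.0 | c.0) has moves --a--▸ n6, --c--▸ n8, --c--▸ n9
  n4 = c.c.0 | (a.0 | 0) has moves --a--▸ n7, --c--▸ n9
  n5 = 0\{d} has moves stopped
  n6 = c.0 | (0 | c.0) has moves --c--▸ n10, --c--▸ n11
  n7 = c.c.0 | (0 | 0) has moves --c--▸ n11
  n8 = 0 | (a.0 | c.0) has moves --a--▸ n10, --c--▸ n12
  n9 = c.0 | (a.0 | 0) has moves --a--▸ n11, --c--▸ n12
  n10 = 0 | (0 | c.0) has moves --c--▸ n13
  n11 = c.0 | (0 | 0) has moves --c--▸ n13
  n12 = 0 | (a.0 | 0) has moves --a--▸ n13
  n13 = 0 | (0 | 0) has moves stopped
Run σ = ⟨cd⟩ on P: start {m0}
  step 1 (c): {m3, m4}
  step 2 (d): {m9}
  P completes σ.
Run σ = ⟨cd⟩ on Q: start {n0}
  step 1 (c): {n3, n4}
  step 2 (d): ∅  — Q cannot continue

cd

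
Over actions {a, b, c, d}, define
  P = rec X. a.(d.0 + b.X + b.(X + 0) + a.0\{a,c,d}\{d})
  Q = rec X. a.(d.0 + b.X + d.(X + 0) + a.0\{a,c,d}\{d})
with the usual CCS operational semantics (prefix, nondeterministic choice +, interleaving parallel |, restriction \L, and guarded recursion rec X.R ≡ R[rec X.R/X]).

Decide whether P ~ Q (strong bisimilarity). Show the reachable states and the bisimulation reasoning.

NO

Reachable graph of P (5 states):
  m0 = rec X. a.(d.0 + b.X + b.(X + 0) + a.0\{a,c,d}\{d}) :: ··a··> m1
  m1 = d.0 + b.(rec X. a.(d.0 + b.X + b.(X + 0) + a.0\{a,c,d}\{d})) + b.((rec X. a.(d.0 + b.X + b.(X + 0) + a.0\{a,c,d}\{d})) + 0) + a.0\{a,c,d}\{d} :: ··a··> m2, ··b··> m0, ··b··> m3, ··d··> m4
  m2 = 0\{a,c,d}\{d} :: ·
  m3 = (rec X. a.(d.0 + b.X + b.(X + 0) + a.0\{a,c,d}\{d})) + 0 :: ··a··> m1
  m4 = 0 :: ·
Reachable graph of Q (5 states):
  n0 = rec X. a.(d.0 + b.X + d.(X + 0) + a.0\{a,c,d}\{d}) :: ··a··> n1
  n1 = d.0 + b.(rec X. a.(d.0 + b.X + d.(X + 0) + a.0\{a,c,d}\{d})) + d.((rec X. a.(d.0 + b.X + d.(X + 0) + a.0\{a,c,d}\{d})) + 0) + a.0\{a,c,d}\{d} :: ··a··> n2, ··b··> n0, ··d··> n3, ··d··> n4
  n2 = 0\{a,c,d}\{d} :: ·
  n3 = (rec X. a.(d.0 + b.X + d.(X + 0) + a.0\{a,c,d}\{d})) + 0 :: ··a··> n1
  n4 = 0 :: ·
Partition-refinement fixed point:
  B0 = {m0, m3}
  B1 = {m1}
  B2 = {m2, m4, n2, n4}
  B3 = {n0, n3}
  B4 = {n1}
m0 ∈ B0, n0 ∈ B3 → different blocks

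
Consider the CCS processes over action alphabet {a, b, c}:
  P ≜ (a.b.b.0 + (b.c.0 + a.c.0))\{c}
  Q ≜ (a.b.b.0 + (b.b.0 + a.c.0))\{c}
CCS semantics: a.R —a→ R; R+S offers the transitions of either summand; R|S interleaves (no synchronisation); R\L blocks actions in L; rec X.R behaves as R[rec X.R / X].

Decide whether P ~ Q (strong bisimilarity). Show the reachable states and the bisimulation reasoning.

LTS(P): 5 reachable states
  s0 = (a.b.b.0 + (b.c.0 + a.c.0))\{c} ⊢ =a=> s1, =a=> s2, =b=> s2
  s1 = (b.b.0)\{c} ⊢ =b=> s3
  s2 = (c.0)\{c} ⊢ (no moves)
  s3 = (b.0)\{c} ⊢ =b=> s4
  s4 = 0\{c} ⊢ (no moves)
LTS(Q): 5 reachable states
  t0 = (a.b.b.0 + (b.b.0 + a.c.0))\{c} ⊢ =a=> t1, =a=> t2, =b=> t3
  t1 = (b.b.0)\{c} ⊢ =b=> t3
  t2 = (c.0)\{c} ⊢ (no moves)
  t3 = (b.0)\{c} ⊢ =b=> t4
  t4 = 0\{c} ⊢ (no moves)
Bisimilarity quotient blocks:
  B0 = {s0}
  B1 = {s1, t1}
  B2 = {s3, t3}
  B3 = {s2, s4, t2, t4}
  B4 = {t0}
s0 ∈ B0, t0 ∈ B4 → different blocks

NO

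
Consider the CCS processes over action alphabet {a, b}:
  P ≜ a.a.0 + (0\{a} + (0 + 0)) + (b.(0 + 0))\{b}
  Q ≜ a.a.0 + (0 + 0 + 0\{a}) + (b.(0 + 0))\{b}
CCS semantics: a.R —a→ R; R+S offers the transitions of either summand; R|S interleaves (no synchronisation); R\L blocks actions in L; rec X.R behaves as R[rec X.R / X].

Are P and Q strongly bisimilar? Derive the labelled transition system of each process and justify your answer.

P's transition system — 3 states:
  m0 = a.a.0 + (0\{a} + (0 + 0)) + (b.(0 + 0))\{b} :: =a=> m1
  m1 = a.0 :: =a=> m2
  m2 = 0 :: (no moves)
Q's transition system — 3 states:
  n0 = a.a.0 + (0 + 0 + 0\{a}) + (b.(0 + 0))\{b} :: =a=> n1
  n1 = a.0 :: =a=> n2
  n2 = 0 :: (no moves)
Coarsest stable partition (strong bisimilarity classes):
  B0 = {m0, n0}
  B1 = {m1, n1}
  B2 = {m2, n2}
m0 ∈ B0, n0 ∈ B0 → same block

P ~ Q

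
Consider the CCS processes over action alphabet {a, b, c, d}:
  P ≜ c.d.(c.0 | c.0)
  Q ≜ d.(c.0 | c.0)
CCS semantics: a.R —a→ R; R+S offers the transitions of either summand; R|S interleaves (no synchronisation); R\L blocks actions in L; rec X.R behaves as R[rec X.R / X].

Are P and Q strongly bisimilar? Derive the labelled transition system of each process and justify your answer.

P ≁ Q

LTS(P): 6 reachable states
  u0 = c.d.(c.0 | c.0) ⊢ —c→ u1
  u1 = d.(c.0 | c.0) ⊢ —d→ u2
  u2 = c.0 | c.0 ⊢ —c→ u3, —c→ u4
  u3 = 0 | c.0 ⊢ —c→ u5
  u4 = c.0 | 0 ⊢ —c→ u5
  u5 = 0 | 0 ⊢ stopped
LTS(Q): 5 reachable states
  v0 = d.(c.0 | c.0) ⊢ —d→ v1
  v1 = c.0 | c.0 ⊢ —c→ v2, —c→ v3
  v2 = 0 | c.0 ⊢ —c→ v4
  v3 = c.0 | 0 ⊢ —c→ v4
  v4 = 0 | 0 ⊢ stopped
Coarsest stable partition (strong bisimilarity classes):
  B0 = {u0}
  B1 = {u1, v0}
  B2 = {u2, v1}
  B3 = {u3, u4, v2, v3}
  B4 = {u5, v4}
u0 ∈ B0, v0 ∈ B1 → different blocks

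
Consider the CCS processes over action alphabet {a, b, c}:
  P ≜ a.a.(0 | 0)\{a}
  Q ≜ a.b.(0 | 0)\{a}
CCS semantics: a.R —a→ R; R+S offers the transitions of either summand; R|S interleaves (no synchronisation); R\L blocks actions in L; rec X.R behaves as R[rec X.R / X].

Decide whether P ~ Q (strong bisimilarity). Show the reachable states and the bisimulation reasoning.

NO

LTS(P): 3 reachable states
  m0 = a.a.(0 | 0)\{a} | -a-> m1
  m1 = a.(0 | 0)\{a} | -a-> m2
  m2 = (0 | 0)\{a} | stopped
LTS(Q): 3 reachable states
  n0 = a.b.(0 | 0)\{a} | -a-> n1
  n1 = b.(0 | 0)\{a} | -b-> n2
  n2 = (0 | 0)\{a} | stopped
Coarsest stable partition (strong bisimilarity classes):
  B0 = {m0}
  B1 = {m1}
  B2 = {m2, n2}
  B3 = {n0}
  B4 = {n1}
m0 ∈ B0, n0 ∈ B3 → different blocks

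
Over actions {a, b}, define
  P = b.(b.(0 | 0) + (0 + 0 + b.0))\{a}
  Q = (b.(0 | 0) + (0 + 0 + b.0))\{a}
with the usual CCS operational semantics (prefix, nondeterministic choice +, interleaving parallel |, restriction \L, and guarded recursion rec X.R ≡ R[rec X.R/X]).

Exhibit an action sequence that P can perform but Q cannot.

bb

LTS(P): 4 reachable states
  s0 = b.(b.(0 | 0) + (0 + 0 + b.0))\{a} has moves -b-> s1
  s1 = (b.(0 | 0) + (0 + 0 + b.0))\{a} has moves -b-> s2, -b-> s3
  s2 = (0 | 0)\{a} has moves deadlocked
  s3 = 0\{a} has moves deadlocked
LTS(Q): 3 reachable states
  t0 = (b.(0 | 0) + (0 + 0 + b.0))\{a} has moves -b-> t1, -b-> t2
  t1 = (0 | 0)\{a} has moves deadlocked
  t2 = 0\{a} has moves deadlocked
Trace ⟨bb⟩ through P, begin at {s0}:
  [1] b ⇒ {s1}
  [2] b ⇒ {s2, s3}
  ✓ P
Trace ⟨bb⟩ through Q, begin at {t0}:
  [1] b ⇒ {t1, t2}
  [2] b ⇒ ∅ (Q stuck)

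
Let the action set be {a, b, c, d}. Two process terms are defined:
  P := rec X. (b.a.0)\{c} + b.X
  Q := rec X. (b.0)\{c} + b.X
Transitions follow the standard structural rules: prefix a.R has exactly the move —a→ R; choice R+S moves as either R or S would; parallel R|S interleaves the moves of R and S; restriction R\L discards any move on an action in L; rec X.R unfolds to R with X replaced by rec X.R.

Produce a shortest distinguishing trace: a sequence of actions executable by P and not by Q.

ba

LTS(P): 3 reachable states
  s0 = rec X. (b.a.0)\{c} + b.X has moves ··b··> s0, ··b··> s1
  s1 = (a.0)\{c} has moves ··a··> s2
  s2 = 0\{c} has moves ∅
LTS(Q): 2 reachable states
  t0 = rec X. (b.0)\{c} + b.X has moves ··b··> t0, ··b··> t1
  t1 = 0\{c} has moves ∅
Executing ba from P (initial set {s0}):
  [1] b ⇒ {s0, s1}
  [2] a ⇒ {s2}
  ✓ P
Executing ba from Q (initial set {t0}):
  [1] b ⇒ {t0, t1}
  [2] a ⇒ ∅  — Q cannot continue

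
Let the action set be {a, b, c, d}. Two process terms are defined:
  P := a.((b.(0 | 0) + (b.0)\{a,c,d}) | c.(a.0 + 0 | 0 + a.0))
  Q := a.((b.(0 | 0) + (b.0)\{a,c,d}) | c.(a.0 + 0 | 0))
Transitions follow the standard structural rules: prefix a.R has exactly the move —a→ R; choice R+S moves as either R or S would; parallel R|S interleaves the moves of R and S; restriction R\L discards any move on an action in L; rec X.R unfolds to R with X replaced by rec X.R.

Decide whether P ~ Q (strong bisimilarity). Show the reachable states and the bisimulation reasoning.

P's transition system — 10 states:
  u0 = a.((b.(0 | 0) + (b.0)\{a,c,d}) | c.(a.0 + 0 | 0 + a.0)) has moves —a→ u1
  u1 = (b.(0 | 0) + (b.0)\{a,c,d}) | c.(a.0 + 0 | 0 + a.0) has moves —b→ u2, —b→ u3, —c→ u4
  u2 = 0 | 0 | c.(a.0 + 0 | 0 + a.0) has moves —c→ u5
  u3 = 0\{a,c,d} | c.(a.0 + 0 | 0 + a.0) has moves —c→ u6
  u4 = (b.(0 | 0) + (b.0)\{a,c,d}) | (a.0 + 0 | 0 + a.0) has moves —a→ u7, —b→ u5, —b→ u6
  u5 = 0 | 0 | (a.0 + 0 | 0 + a.0) has moves —a→ u8
  u6 = 0\{a,c,d} | (a.0 + 0 | 0 + a.0) has moves —a→ u9
  u7 = (b.(0 | 0) + (b.0)\{a,c,d}) | 0 has moves —b→ u8, —b→ u9
  u8 = 0 | 0 | 0 has moves (no moves)
  u9 = 0\{a,c,d} | 0 has moves (no moves)
Q's transition system — 10 states:
  v0 = a.((b.(0 | 0) + (b.0)\{a,c,d}) | c.(a.0 + 0 | 0)) has moves —a→ v1
  v1 = (b.(0 | 0) + (b.0)\{a,c,d}) | c.(a.0 + 0 | 0) has moves —b→ v2, —b→ v3, —c→ v4
  v2 = 0 | 0 | c.(a.0 + 0 | 0) has moves —c→ v5
  v3 = 0\{a,c,d} | c.(a.0 + 0 | 0) has moves —c→ v6
  v4 = (b.(0 | 0) + (b.0)\{a,c,d}) | (a.0 + 0 | 0) has moves —a→ v7, —b→ v5, —b→ v6
  v5 = 0 | 0 | (a.0 + 0 | 0) has moves —a→ v8
  v6 = 0\{a,c,d} | (a.0 + 0 | 0) has moves —a→ v9
  v7 = (b.(0 | 0) + (b.0)\{a,c,d}) | 0 has moves —b→ v8, —b→ v9
  v8 = 0 | 0 | 0 has moves (no moves)
  v9 = 0\{a,c,d} | 0 has moves (no moves)
Bisimilarity quotient blocks:
  B0 = {u0, v0}
  B1 = {u1, v1}
  B2 = {u2, u3, v2, v3}
  B3 = {u5, u6, v5, v6}
  B4 = {u8, u9, v8, v9}
  B5 = {u4, v4}
  B6 = {u7, v7}
u0 ∈ B0, v0 ∈ B0 → same block

bisimilar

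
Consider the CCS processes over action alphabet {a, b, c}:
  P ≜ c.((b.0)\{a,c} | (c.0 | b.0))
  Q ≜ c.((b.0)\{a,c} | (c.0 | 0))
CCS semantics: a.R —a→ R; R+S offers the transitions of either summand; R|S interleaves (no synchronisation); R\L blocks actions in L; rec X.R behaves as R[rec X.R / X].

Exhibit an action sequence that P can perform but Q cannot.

cbb

LTS(P): 9 reachable states
  m0 = c.((b.0)\{a,c} | (c.0 | b.0)) | —c→ m1
  m1 = (b.0)\{a,c} | (c.0 | b.0) | —b→ m2, —b→ m3, —c→ m4
  m2 = (b.0)\{a,c} | (c.0 | 0) | —b→ m5, —c→ m6
  m3 = 0\{a,c} | (c.0 | b.0) | —b→ m5, —c→ m7
  m4 = (b.0)\{a,c} | (0 | b.0) | —b→ m6, —b→ m7
  m5 = 0\{a,c} | (c.0 | 0) | —c→ m8
  m6 = (b.0)\{a,c} | (0 | 0) | —b→ m8
  m7 = 0\{a,c} | (0 | b.0) | —b→ m8
  m8 = 0\{a,c} | (0 | 0) | stopped
LTS(Q): 5 reachable states
  n0 = c.((b.0)\{a,c} | (c.0 | 0)) | —c→ n1
  n1 = (b.0)\{a,c} | (c.0 | 0) | —b→ n2, —c→ n3
  n2 = 0\{a,c} | (c.0 | 0) | —c→ n4
  n3 = (b.0)\{a,c} | (0 | 0) | —b→ n4
  n4 = 0\{a,c} | (0 | 0) | stopped
Executing cbb from P (initial set {m0}):
  step 1 (c): {m1}
  step 2 (b): {m2, m3}
  step 3 (b): {m5}
  ✓ P
Executing cbb from Q (initial set {n0}):
  step 1 (c): {n1}
  step 2 (b): {n2}
  step 3 (b): ∅  — Q cannot continue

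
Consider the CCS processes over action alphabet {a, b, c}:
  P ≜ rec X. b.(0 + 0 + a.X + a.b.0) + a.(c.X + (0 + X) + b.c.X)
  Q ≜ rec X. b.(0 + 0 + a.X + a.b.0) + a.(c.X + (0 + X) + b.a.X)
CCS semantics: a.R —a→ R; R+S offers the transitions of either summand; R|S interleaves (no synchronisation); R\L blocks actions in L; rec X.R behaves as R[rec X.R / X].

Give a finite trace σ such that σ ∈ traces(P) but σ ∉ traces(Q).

abc

LTS(P): 6 reachable states
  u0 = rec X. b.(0 + 0 + a.X + a.b.0) + a.(c.X + (0 + X) + b.c.X) | --a--▸ u1, --b--▸ u2
  u1 = c.(rec X. b.(0 + 0 + a.X + a.b.0) + a.(c.X + (0 + X) + b.c.X)) + (0 + (rec X. b.(0 + 0 + a.X + a.b.0) + a.(c.X + (0 + X) + b.c.X))) + b.c.(rec X. b.(0 + 0 + a.X + a.b.0) + a.(c.X + (0 + X) + b.c.X)) | --a--▸ u1, --b--▸ u2, --b--▸ u3, --c--▸ u0
  u2 = 0 + 0 + a.(rec X. b.(0 + 0 + a.X + a.b.0) + a.(c.X + (0 + X) + b.c.X)) + a.b.0 | --a--▸ u0, --a--▸ u4
  u3 = c.(rec X. b.(0 + 0 + a.X + a.b.0) + a.(c.X + (0 + X) + b.c.X)) | --c--▸ u0
  u4 = b.0 | --b--▸ u5
  u5 = 0 | ∅
LTS(Q): 6 reachable states
  v0 = rec X. b.(0 + 0 + a.X + a.b.0) + a.(c.X + (0 + X) + b.a.X) | --a--▸ v1, --b--▸ v2
  v1 = c.(rec X. b.(0 + 0 + a.X + a.b.0) + a.(c.X + (0 + X) + b.a.X)) + (0 + (rec X. b.(0 + 0 + a.X + a.b.0) + a.(c.X + (0 + X) + b.a.X))) + b.a.(rec X. b.(0 + 0 + a.X + a.b.0) + a.(c.X + (0 + X) + b.a.X)) | --a--▸ v1, --b--▸ v2, --b--▸ v3, --c--▸ v0
  v2 = 0 + 0 + a.(rec X. b.(0 + 0 + a.X + a.b.0) + a.(c.X + (0 + X) + b.a.X)) + a.b.0 | --a--▸ v0, --a--▸ v4
  v3 = a.(rec X. b.(0 + 0 + a.X + a.b.0) + a.(c.X + (0 + X) + b.a.X)) | --a--▸ v0
  v4 = b.0 | --b--▸ v5
  v5 = 0 | ∅
Trace ⟨abc⟩ through P, begin at {u0}:
  after a @ step 1: {u1}
  after b @ step 2: {u2, u3}
  after c @ step 3: {u0}
  P completes σ.
Trace ⟨abc⟩ through Q, begin at {v0}:
  after a @ step 1: {v1}
  after b @ step 2: {v2, v3}
  after c @ step 3: ∅  — Q cannot continue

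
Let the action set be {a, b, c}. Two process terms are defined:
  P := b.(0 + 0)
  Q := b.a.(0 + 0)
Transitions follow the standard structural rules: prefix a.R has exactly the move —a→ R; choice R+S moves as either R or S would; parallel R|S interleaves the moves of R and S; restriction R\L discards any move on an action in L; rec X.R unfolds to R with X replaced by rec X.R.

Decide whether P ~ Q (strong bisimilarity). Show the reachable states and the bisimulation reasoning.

not bisimilar

LTS(P): 2 reachable states
  p0 = b.(0 + 0) :: —b→ p1
  p1 = 0 + 0 :: deadlocked
LTS(Q): 3 reachable states
  q0 = b.a.(0 + 0) :: —b→ q1
  q1 = a.(0 + 0) :: —a→ q2
  q2 = 0 + 0 :: deadlocked
Bisimilarity quotient blocks:
  B0 = {p0}
  B1 = {p1, q2}
  B2 = {q0}
  B3 = {q1}
p0 ∈ B0, q0 ∈ B2 → different blocks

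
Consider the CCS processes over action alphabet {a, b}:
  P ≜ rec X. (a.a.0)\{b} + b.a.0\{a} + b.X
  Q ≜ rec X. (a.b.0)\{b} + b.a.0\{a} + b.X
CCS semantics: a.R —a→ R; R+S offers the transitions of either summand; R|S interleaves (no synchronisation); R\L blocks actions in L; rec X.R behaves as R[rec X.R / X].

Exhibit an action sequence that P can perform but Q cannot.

LTS(P): 5 reachable states
  p0 = rec X. (a.a.0)\{b} + b.a.0\{a} + b.X has moves —a→ p1, —b→ p0, —b→ p2
  p1 = (a.0)\{b} has moves —a→ p3
  p2 = a.0\{a} has moves —a→ p4
  p3 = 0\{b} has moves ·
  p4 = 0\{a} has moves ·
LTS(Q): 4 reachable states
  q0 = rec X. (a.b.0)\{b} + b.a.0\{a} + b.X has moves —a→ q1, —b→ q0, —b→ q2
  q1 = (b.0)\{b} has moves ·
  q2 = a.0\{a} has moves —a→ q3
  q3 = 0\{a} has moves ·
Trace ⟨aa⟩ through P, begin at {p0}:
  after a @ step 1: {p1}
  after a @ step 2: {p3}
  P completes σ.
Trace ⟨aa⟩ through Q, begin at {q0}:
  after a @ step 1: {q1}
  after a @ step 2: no successor for Q

aa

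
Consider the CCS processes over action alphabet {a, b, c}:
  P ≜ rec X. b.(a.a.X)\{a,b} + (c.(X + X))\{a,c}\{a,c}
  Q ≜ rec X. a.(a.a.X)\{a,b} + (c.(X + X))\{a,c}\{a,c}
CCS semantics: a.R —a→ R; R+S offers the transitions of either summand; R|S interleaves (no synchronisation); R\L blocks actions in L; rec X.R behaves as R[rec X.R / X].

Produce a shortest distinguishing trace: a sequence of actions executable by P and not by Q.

P's transition system — 2 states:
  u0 = rec X. b.(a.a.X)\{a,b} + (c.(X + X))\{a,c}\{a,c} ⊢ —b→ u1
  u1 = (a.a.(rec X. b.(a.a.X)\{a,b} + (c.(X + X))\{a,c}\{a,c}))\{a,b} ⊢ ∅
Q's transition system — 2 states:
  v0 = rec X. a.(a.a.X)\{a,b} + (c.(X + X))\{a,c}\{a,c} ⊢ —a→ v1
  v1 = (a.a.(rec X. a.(a.a.X)\{a,b} + (c.(X + X))\{a,c}\{a,c}))\{a,b} ⊢ ∅
Run σ = ⟨b⟩ on P: start {u0}
  step 1 (b): {u1}
  ✓ P
Run σ = ⟨b⟩ on Q: start {v0}
  step 1 (b): no successor for Q

b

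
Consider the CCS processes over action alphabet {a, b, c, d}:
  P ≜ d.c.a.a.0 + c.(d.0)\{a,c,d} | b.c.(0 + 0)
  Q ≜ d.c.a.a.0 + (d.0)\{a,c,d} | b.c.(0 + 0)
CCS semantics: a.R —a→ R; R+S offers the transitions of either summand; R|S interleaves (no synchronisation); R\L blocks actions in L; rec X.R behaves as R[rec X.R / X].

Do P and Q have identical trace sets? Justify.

P's transition system — 10 states:
  p0 = d.c.a.a.0 + c.(d.0)\{a,c,d} | b.c.(0 + 0) ⊢ --b--▸ p1, --c--▸ p2, --d--▸ p3
  p1 = c.(d.0)\{a,c,d} | c.(0 + 0) ⊢ --c--▸ p4, --c--▸ p5
  p2 = (d.0)\{a,c,d} | b.c.(0 + 0) ⊢ --b--▸ p4
  p3 = c.a.a.0 ⊢ --c--▸ p6
  p4 = (d.0)\{a,c,d} | c.(0 + 0) ⊢ --c--▸ p7
  p5 = c.(d.0)\{a,c,d} | (0 + 0) ⊢ --c--▸ p7
  p6 = a.a.0 ⊢ --a--▸ p8
  p7 = (d.0)\{a,c,d} | (0 + 0) ⊢ ·
  p8 = a.0 ⊢ --a--▸ p9
  p9 = 0 ⊢ ·
Q's transition system — 7 states:
  q0 = d.c.a.a.0 + (d.0)\{a,c,d} | b.c.(0 + 0) ⊢ --b--▸ q1, --d--▸ q2
  q1 = (d.0)\{a,c,d} | c.(0 + 0) ⊢ --c--▸ q3
  q2 = c.a.a.0 ⊢ --c--▸ q4
  q3 = (d.0)\{a,c,d} | (0 + 0) ⊢ ·
  q4 = a.a.0 ⊢ --a--▸ q5
  q5 = a.0 ⊢ --a--▸ q6
  q6 = 0 ⊢ ·
Executing c from P (initial set {p0}):
  after c @ step 1: {p2}
  ✓ P
Executing c from Q (initial set {q0}):
  after c @ step 1: ∅  — Q cannot continue

NO — witness ⟨c⟩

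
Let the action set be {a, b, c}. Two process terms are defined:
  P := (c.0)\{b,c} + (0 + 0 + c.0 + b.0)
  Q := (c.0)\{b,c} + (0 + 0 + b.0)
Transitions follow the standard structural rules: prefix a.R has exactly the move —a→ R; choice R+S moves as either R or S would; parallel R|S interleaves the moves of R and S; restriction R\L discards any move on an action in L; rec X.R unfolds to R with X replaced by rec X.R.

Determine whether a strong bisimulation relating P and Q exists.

LTS(P): 2 reachable states
  s0 = (c.0)\{b,c} + (0 + 0 + c.0 + b.0) has moves ··b··> s1, ··c··> s1
  s1 = 0 has moves ∅
LTS(Q): 2 reachable states
  t0 = (c.0)\{b,c} + (0 + 0 + b.0) has moves ··b··> t1
  t1 = 0 has moves ∅
Bisimilarity quotient blocks:
  B0 = {s0}
  B1 = {s1, t1}
  B2 = {t0}
s0 ∈ B0, t0 ∈ B2 → different blocks

P ≁ Q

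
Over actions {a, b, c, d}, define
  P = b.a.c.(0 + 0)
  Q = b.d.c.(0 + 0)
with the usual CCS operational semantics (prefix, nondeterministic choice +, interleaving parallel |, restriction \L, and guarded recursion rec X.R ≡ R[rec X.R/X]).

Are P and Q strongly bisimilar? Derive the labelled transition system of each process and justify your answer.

LTS(P): 4 reachable states
  m0 = b.a.c.(0 + 0) :: =b=> m1
  m1 = a.c.(0 + 0) :: =a=> m2
  m2 = c.(0 + 0) :: =c=> m3
  m3 = 0 + 0 :: stopped
LTS(Q): 4 reachable states
  n0 = b.d.c.(0 + 0) :: =b=> n1
  n1 = d.c.(0 + 0) :: =d=> n2
  n2 = c.(0 + 0) :: =c=> n3
  n3 = 0 + 0 :: stopped
Coarsest stable partition (strong bisimilarity classes):
  B0 = {m0}
  B1 = {m1}
  B2 = {m2, n2}
  B3 = {m3, n3}
  B4 = {n0}
  B5 = {n1}
m0 ∈ B0, n0 ∈ B4 → different blocks

NO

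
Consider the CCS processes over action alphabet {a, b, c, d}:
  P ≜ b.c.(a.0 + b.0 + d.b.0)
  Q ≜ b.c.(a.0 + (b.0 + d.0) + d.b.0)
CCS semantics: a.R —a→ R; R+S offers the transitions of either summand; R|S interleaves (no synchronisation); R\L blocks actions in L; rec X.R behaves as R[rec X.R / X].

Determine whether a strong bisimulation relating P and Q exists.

P ≁ Q

LTS(P): 5 reachable states
  s0 = b.c.(a.0 + b.0 + d.b.0) ⊢ =b=> s1
  s1 = c.(a.0 + b.0 + d.b.0) ⊢ =c=> s2
  s2 = a.0 + b.0 + d.b.0 ⊢ =a=> s3, =b=> s3, =d=> s4
  s3 = 0 ⊢ deadlocked
  s4 = b.0 ⊢ =b=> s3
LTS(Q): 5 reachable states
  t0 = b.c.(a.0 + (b.0 + d.0) + d.b.0) ⊢ =b=> t1
  t1 = c.(a.0 + (b.0 + d.0) + d.b.0) ⊢ =c=> t2
  t2 = a.0 + (b.0 + d.0) + d.b.0 ⊢ =a=> t3, =b=> t3, =d=> t3, =d=> t4
  t3 = 0 ⊢ deadlocked
  t4 = b.0 ⊢ =b=> t3
Partition-refinement fixed point:
  B0 = {s0}
  B1 = {s1}
  B2 = {s2}
  B3 = {s3, t3}
  B4 = {s4, t4}
  B5 = {t0}
  B6 = {t1}
  B7 = {t2}
s0 ∈ B0, t0 ∈ B5 → different blocks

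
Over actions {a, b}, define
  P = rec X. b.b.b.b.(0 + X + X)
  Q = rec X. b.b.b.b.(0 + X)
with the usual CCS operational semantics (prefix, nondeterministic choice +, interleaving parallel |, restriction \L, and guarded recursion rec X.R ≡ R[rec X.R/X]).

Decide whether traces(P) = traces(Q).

P's transition system — 5 states:
  s0 = rec X. b.b.b.b.(0 + X + X) → =b=> s1
  s1 = b.b.b.(0 + (rec X. b.b.b.b.(0 + X + X)) + (rec X. b.b.b.b.(0 + X + X))) → =b=> s2
  s2 = b.b.(0 + (rec X. b.b.b.b.(0 + X + X)) + (rec X. b.b.b.b.(0 + X + X))) → =b=> s3
  s3 = b.(0 + (rec X. b.b.b.b.(0 + X + X)) + (rec X. b.b.b.b.(0 + X + X))) → =b=> s4
  s4 = 0 + (rec X. b.b.b.b.(0 + X + X)) + (rec X. b.b.b.b.(0 + X + X)) → =b=> s1
Q's transition system — 5 states:
  t0 = rec X. b.b.b.b.(0 + X) → =b=> t1
  t1 = b.b.b.(0 + (rec X. b.b.b.b.(0 + X))) → =b=> t2
  t2 = b.b.(0 + (rec X. b.b.b.b.(0 + X))) → =b=> t3
  t3 = b.(0 + (rec X. b.b.b.b.(0 + X))) → =b=> t4
  t4 = 0 + (rec X. b.b.b.b.(0 + X)) → =b=> t1
Bisimilarity quotient blocks:
  B0 = {s0, s1, s2, s3, s4, t0, t1, t2, t3, t4}
s0 ∈ B0, t0 ∈ B0 → same block
Bisimilar ⇒ trace-equivalent.

traces(P) = traces(Q)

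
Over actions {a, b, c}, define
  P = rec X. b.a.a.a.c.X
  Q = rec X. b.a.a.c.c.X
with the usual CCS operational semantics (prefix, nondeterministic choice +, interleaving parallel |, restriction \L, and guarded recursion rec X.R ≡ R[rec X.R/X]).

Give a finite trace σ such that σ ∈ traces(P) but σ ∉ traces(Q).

LTS(P): 5 reachable states
  u0 = rec X. b.a.a.a.c.X has moves —b→ u1
  u1 = a.a.a.c.(rec X. b.a.a.a.c.X) has moves —a→ u2
  u2 = a.a.c.(rec X. b.a.a.a.c.X) has moves —a→ u3
  u3 = a.c.(rec X. b.a.a.a.c.X) has moves —a→ u4
  u4 = c.(rec X. b.a.a.a.c.X) has moves —c→ u0
LTS(Q): 5 reachable states
  v0 = rec X. b.a.a.c.c.X has moves —b→ v1
  v1 = a.a.c.c.(rec X. b.a.a.c.c.X) has moves —a→ v2
  v2 = a.c.c.(rec X. b.a.a.c.c.X) has moves —a→ v3
  v3 = c.c.(rec X. b.a.a.c.c.X) has moves —c→ v4
  v4 = c.(rec X. b.a.a.c.c.X) has moves —c→ v0
Executing baaa from P (initial set {u0}):
  step 1 (b): {u1}
  step 2 (a): {u2}
  step 3 (a): {u3}
  step 4 (a): {u4}
  ✓ P
Executing baaa from Q (initial set {v0}):
  step 1 (b): {v1}
  step 2 (a): {v2}
  step 3 (a): {v3}
  step 4 (a): no successor for Q

baaa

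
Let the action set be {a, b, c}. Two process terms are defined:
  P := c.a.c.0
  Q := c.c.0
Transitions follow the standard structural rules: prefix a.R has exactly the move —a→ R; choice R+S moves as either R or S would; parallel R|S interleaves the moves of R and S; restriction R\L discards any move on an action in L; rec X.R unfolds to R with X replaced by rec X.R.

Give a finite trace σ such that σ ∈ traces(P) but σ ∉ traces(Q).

ca

Reachable graph of P (4 states):
  u0 = c.a.c.0 has moves =c=> u1
  u1 = a.c.0 has moves =a=> u2
  u2 = c.0 has moves =c=> u3
  u3 = 0 has moves ·
Reachable graph of Q (3 states):
  v0 = c.c.0 has moves =c=> v1
  v1 = c.0 has moves =c=> v2
  v2 = 0 has moves ·
Executing ca from P (initial set {u0}):
  [1] c ⇒ {u1}
  [2] a ⇒ {u2}
  P completes σ.
Executing ca from Q (initial set {v0}):
  [1] c ⇒ {v1}
  [2] a ⇒ ∅ (Q stuck)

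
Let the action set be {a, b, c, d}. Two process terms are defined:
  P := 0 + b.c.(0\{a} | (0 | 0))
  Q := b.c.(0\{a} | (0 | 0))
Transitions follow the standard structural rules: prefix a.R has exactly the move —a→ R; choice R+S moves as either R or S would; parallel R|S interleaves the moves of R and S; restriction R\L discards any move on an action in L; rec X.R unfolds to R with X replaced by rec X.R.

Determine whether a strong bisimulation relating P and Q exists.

LTS(P): 3 reachable states
  m0 = 0 + b.c.(0\{a} | (0 | 0)) ⊢ —b→ m1
  m1 = c.(0\{a} | (0 | 0)) ⊢ —c→ m2
  m2 = 0\{a} | (0 | 0) ⊢ ∅
LTS(Q): 3 reachable states
  n0 = b.c.(0\{a} | (0 | 0)) ⊢ —b→ n1
  n1 = c.(0\{a} | (0 | 0)) ⊢ —c→ n2
  n2 = 0\{a} | (0 | 0) ⊢ ∅
Coarsest stable partition (strong bisimilarity classes):
  B0 = {m0, n0}
  B1 = {m1, n1}
  B2 = {m2, n2}
m0 ∈ B0, n0 ∈ B0 → same block

P ~ Q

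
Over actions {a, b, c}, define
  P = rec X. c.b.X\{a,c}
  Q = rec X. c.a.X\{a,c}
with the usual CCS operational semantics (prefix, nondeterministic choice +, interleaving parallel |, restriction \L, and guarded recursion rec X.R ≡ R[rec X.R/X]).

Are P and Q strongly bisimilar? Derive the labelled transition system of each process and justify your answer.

P's transition system — 3 states:
  m0 = rec X. c.b.X\{a,c} ⊢ —c→ m1
  m1 = b.(rec X. c.b.X\{a,c})\{a,c} ⊢ —b→ m2
  m2 = (rec X. c.b.X\{a,c})\{a,c} ⊢ ·
Q's transition system — 3 states:
  n0 = rec X. c.a.X\{a,c} ⊢ —c→ n1
  n1 = a.(rec X. c.a.X\{a,c})\{a,c} ⊢ —a→ n2
  n2 = (rec X. c.a.X\{a,c})\{a,c} ⊢ ·
Partition-refinement fixed point:
  B0 = {m0}
  B1 = {m1}
  B2 = {m2, n2}
  B3 = {n0}
  B4 = {n1}
m0 ∈ B0, n0 ∈ B3 → different blocks

not bisimilar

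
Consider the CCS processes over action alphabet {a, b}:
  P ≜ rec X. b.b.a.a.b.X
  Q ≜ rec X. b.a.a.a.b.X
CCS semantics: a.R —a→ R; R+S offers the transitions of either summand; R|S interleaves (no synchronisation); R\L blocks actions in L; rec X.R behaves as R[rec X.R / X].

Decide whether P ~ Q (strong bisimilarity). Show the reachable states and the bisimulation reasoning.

NO

P's transition system — 5 states:
  m0 = rec X. b.b.a.a.b.X | ··b··> m1
  m1 = b.a.a.b.(rec X. b.b.a.a.b.X) | ··b··> m2
  m2 = a.a.b.(rec X. b.b.a.a.b.X) | ··a··> m3
  m3 = a.b.(rec X. b.b.a.a.b.X) | ··a··> m4
  m4 = b.(rec X. b.b.a.a.b.X) | ··b··> m0
Q's transition system — 5 states:
  n0 = rec X. b.a.a.a.b.X | ··b··> n1
  n1 = a.a.a.b.(rec X. b.a.a.a.b.X) | ··a··> n2
  n2 = a.a.b.(rec X. b.a.a.a.b.X) | ··a··> n3
  n3 = a.b.(rec X. b.a.a.a.b.X) | ··a··> n4
  n4 = b.(rec X. b.a.a.a.b.X) | ··b··> n0
Partition-refinement fixed point:
  B0 = {m0}
  B1 = {m1}
  B2 = {m2}
  B3 = {m3}
  B4 = {m4}
  B5 = {n0}
  B6 = {n1}
  B7 = {n2}
  B8 = {n3}
  B9 = {n4}
m0 ∈ B0, n0 ∈ B5 → different blocks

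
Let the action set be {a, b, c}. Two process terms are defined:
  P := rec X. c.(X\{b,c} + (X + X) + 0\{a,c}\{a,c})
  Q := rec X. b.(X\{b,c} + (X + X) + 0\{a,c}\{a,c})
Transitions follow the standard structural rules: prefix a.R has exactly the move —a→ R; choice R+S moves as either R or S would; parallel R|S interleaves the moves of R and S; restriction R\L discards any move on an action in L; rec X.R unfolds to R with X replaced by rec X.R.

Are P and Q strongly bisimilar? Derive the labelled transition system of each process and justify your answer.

Reachable graph of P (2 states):
  m0 = rec X. c.(X\{b,c} + (X + X) + 0\{a,c}\{a,c}) has moves =c=> m1
  m1 = (rec X. c.(X\{b,c} + (X + X) + 0\{a,c}\{a,c}))\{b,c} + ((rec X. c.(X\{b,c} + (X + X) + 0\{a,c}\{a,c})) + (rec X. c.(X\{b,c} + (X + X) + 0\{a,c}\{a,c}))) + 0\{a,c}\{a,c} has moves =c=> m1
Reachable graph of Q (2 states):
  n0 = rec X. b.(X\{b,c} + (X + X) + 0\{a,c}\{a,c}) has moves =b=> n1
  n1 = (rec X. b.(X\{b,c} + (X + X) + 0\{a,c}\{a,c}))\{b,c} + ((rec X. b.(X\{b,c} + (X + X) + 0\{a,c}\{a,c})) + (rec X. b.(X\{b,c} + (X + X) + 0\{a,c}\{a,c}))) + 0\{a,c}\{a,c} has moves =b=> n1
Coarsest stable partition (strong bisimilarity classes):
  B0 = {m0, m1}
  B1 = {n0, n1}
m0 ∈ B0, n0 ∈ B1 → different blocks

not bisimilar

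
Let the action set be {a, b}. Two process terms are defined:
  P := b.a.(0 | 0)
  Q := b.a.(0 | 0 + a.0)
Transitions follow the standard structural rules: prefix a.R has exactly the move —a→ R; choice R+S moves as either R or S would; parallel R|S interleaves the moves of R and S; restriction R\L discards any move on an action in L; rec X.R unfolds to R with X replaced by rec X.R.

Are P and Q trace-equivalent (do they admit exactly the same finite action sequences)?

trace-distinct — witness ⟨baa⟩

Reachable graph of P (3 states):
  u0 = b.a.(0 | 0) → -b-> u1
  u1 = a.(0 | 0) → -a-> u2
  u2 = 0 | 0 → stopped
Reachable graph of Q (4 states):
  v0 = b.a.(0 | 0 + a.0) → -b-> v1
  v1 = a.(0 | 0 + a.0) → -a-> v2
  v2 = 0 | 0 + a.0 → -a-> v3
  v3 = 0 → stopped
Executing baa from Q (initial set {v0}):
  after b @ step 1: {v1}
  after a @ step 2: {v2}
  after a @ step 3: {v3}
  Q completes σ.
Executing baa from P (initial set {u0}):
  after b @ step 1: {u1}
  after a @ step 2: {u2}
  after a @ step 3: no successor for P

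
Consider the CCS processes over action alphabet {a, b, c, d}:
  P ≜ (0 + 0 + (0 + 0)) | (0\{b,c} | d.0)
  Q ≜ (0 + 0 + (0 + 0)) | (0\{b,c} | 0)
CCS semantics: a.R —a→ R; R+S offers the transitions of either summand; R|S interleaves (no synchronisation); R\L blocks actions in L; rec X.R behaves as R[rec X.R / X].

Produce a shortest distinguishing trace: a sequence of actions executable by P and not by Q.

Reachable graph of P (2 states):
  m0 = (0 + 0 + (0 + 0)) | (0\{b,c} | d.0) has moves ··d··> m1
  m1 = (0 + 0 + (0 + 0)) | (0\{b,c} | 0) has moves deadlocked
Reachable graph of Q (1 states):
  n0 = (0 + 0 + (0 + 0)) | (0\{b,c} | 0) has moves deadlocked
Executing d from P (initial set {m0}):
  step 1 (d): {m1}
  P completes σ.
Executing d from Q (initial set {n0}):
  step 1 (d): ∅  — Q cannot continue

d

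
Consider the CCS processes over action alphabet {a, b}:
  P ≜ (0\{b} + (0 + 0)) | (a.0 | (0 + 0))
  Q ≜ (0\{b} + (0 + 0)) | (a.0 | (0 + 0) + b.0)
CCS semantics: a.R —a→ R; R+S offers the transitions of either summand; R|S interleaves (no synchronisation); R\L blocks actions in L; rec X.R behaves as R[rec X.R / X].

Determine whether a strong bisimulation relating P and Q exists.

Reachable graph of P (2 states):
  u0 = (0\{b} + (0 + 0)) | (a.0 | (0 + 0)) → -a-> u1
  u1 = (0\{b} + (0 + 0)) | (0 | (0 + 0)) → ∅
Reachable graph of Q (3 states):
  v0 = (0\{b} + (0 + 0)) | (a.0 | (0 + 0) + b.0) → -a-> v1, -b-> v2
  v1 = (0\{b} + (0 + 0)) | (0 | (0 + 0)) → ∅
  v2 = (0\{b} + (0 + 0)) | 0 → ∅
Partition-refinement fixed point:
  B0 = {u0}
  B1 = {u1, v1, v2}
  B2 = {v0}
u0 ∈ B0, v0 ∈ B2 → different blocks

NO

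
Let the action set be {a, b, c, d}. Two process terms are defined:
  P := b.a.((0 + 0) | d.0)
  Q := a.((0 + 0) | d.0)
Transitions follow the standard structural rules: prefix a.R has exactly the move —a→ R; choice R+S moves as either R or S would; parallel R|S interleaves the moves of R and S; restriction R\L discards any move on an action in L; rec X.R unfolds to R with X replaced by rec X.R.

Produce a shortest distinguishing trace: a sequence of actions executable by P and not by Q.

b

LTS(P): 4 reachable states
  u0 = b.a.((0 + 0) | d.0) | =b=> u1
  u1 = a.((0 + 0) | d.0) | =a=> u2
  u2 = (0 + 0) | d.0 | =d=> u3
  u3 = (0 + 0) | 0 | ·
LTS(Q): 3 reachable states
  v0 = a.((0 + 0) | d.0) | =a=> v1
  v1 = (0 + 0) | d.0 | =d=> v2
  v2 = (0 + 0) | 0 | ·
Run σ = ⟨b⟩ on P: start {u0}
  step 1 (b): {u1}
  ✓ P
Run σ = ⟨b⟩ on Q: start {v0}
  step 1 (b): ∅ (Q stuck)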